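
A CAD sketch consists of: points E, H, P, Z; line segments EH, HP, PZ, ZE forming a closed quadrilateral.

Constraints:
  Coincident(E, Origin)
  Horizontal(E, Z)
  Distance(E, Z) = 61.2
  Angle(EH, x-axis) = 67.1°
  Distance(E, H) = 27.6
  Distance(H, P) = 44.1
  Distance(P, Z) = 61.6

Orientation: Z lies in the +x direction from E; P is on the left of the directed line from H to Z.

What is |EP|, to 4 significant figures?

70.72

Checks: |HP| = 44.10 ✓; |PZ| = 61.60 ✓.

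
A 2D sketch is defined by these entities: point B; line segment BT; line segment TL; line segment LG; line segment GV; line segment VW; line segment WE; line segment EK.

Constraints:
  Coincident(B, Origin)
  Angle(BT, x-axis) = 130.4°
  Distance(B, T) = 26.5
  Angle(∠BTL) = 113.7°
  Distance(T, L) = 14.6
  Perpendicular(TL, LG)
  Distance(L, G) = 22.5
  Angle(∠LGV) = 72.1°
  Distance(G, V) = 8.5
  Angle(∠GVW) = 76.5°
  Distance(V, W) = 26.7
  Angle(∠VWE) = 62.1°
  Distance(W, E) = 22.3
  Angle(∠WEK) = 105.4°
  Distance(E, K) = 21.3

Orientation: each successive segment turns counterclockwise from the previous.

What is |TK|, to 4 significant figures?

35.92

∠VWE = 62.1° gives WE at -104.0° from the x-axis; with |WE| = 22.3, E = (-42.97, -4.545). ∠WEK = 105.4° gives EK at -29.40° from the x-axis; with |EK| = 21.3, K = (-24.41, -15.00). Then |TK| = |K − T| = 35.92.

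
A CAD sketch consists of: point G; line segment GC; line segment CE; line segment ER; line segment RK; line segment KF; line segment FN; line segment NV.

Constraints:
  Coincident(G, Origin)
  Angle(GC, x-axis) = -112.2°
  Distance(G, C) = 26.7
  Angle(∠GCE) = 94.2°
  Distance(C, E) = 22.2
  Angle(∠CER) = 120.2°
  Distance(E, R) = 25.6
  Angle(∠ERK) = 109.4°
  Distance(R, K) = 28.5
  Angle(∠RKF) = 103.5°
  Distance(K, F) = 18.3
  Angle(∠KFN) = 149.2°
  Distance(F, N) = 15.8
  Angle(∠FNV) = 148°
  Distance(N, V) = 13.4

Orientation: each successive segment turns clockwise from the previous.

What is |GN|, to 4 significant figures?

7.623

G is at the origin; GC runs at -112.2° with length 26.7, so C = (-10.09, -24.72). ∠GCE = 94.2° gives CE at 162.0° from the x-axis; with |CE| = 22.2, E = (-31.20, -17.86). ∠CER = 120.2° gives ER at 102.2° from the x-axis; with |ER| = 25.6, R = (-36.61, 7.161). ∠ERK = 109.4° gives RK at 31.60° from the x-axis; with |RK| = 28.5, K = (-12.34, 22.09). ∠RKF = 103.5° gives KF at -44.90° from the x-axis; with |KF| = 18.3, F = (0.6251, 9.177). ∠KFN = 149.2° gives FN at -75.70° from the x-axis; with |FN| = 15.8, N = (4.528, -6.133). Then |GN| = |N − G| = 7.623.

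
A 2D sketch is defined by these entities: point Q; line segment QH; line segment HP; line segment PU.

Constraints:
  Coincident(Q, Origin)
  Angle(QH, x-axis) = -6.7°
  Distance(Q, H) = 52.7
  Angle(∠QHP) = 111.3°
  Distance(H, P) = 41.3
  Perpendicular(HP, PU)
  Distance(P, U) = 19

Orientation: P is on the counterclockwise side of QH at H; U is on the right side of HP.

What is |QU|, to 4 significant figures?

91.06

∠QHP = 111.3°, so HP runs at -6.7° + (180° − 111.3°) = 62.00° from the x-axis; with |HP| = 41.3, P = H + 41.3·(cos 62.00°, sin 62.00°) = (71.73, 30.32). The perpendicularity gives PU at right angles to HP; with |PU| = 19.0 on the right of HP, U = P + 19.0·(0.8829, -0.4695) = (88.51, 21.40). Then |QU| = |U − Q| = 91.06.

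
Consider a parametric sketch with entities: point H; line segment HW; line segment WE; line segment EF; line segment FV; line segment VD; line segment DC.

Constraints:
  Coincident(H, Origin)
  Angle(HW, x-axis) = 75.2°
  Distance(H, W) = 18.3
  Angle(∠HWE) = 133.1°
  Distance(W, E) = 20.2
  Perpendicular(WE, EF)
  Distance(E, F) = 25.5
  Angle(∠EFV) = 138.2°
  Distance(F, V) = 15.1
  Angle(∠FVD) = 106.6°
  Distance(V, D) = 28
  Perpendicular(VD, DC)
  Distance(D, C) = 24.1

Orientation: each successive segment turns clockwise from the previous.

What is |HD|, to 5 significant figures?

11.785

∠EFV = 138.2° gives FV at -103.50° from the x-axis; with |FV| = 15.1, V = (31.025, -9.8655). ∠FVD = 106.6° gives VD at -176.90° from the x-axis; with |VD| = 28.0, D = (3.0655, -11.380). Then |HD| = |D − H| = 11.785.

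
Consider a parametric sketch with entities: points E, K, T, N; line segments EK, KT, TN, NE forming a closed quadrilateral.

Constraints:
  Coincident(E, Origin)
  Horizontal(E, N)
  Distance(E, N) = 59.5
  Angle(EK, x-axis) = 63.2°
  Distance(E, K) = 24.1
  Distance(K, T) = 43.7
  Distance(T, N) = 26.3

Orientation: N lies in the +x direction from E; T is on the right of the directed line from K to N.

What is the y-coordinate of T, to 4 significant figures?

-13.55

E is at the origin; E and N share the same y with |EN| = 59.5 and N in +x, so N = (59.5, 0). EK runs at 63.2° with |EK| = 24.1, so K = (10.87, 21.51). T is determined by |KT| = 43.7 and |TN| = 26.3 together: it lies at the intersection of circle(K, 43.7) and circle(N, 26.3). With |KN| = 53.18, the foot of the radical line on KN is 38.04 from K and the perpendicular offset is √(43.7² − 38.04²) = 21.51. Taking the right-of-KN solution: T = (36.96, -13.55).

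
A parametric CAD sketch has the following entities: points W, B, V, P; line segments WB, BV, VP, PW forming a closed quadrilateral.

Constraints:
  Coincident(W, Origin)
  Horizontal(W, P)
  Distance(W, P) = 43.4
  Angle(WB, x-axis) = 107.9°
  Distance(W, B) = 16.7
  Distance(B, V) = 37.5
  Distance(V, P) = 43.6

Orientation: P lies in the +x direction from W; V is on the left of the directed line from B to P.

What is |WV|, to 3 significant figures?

46.1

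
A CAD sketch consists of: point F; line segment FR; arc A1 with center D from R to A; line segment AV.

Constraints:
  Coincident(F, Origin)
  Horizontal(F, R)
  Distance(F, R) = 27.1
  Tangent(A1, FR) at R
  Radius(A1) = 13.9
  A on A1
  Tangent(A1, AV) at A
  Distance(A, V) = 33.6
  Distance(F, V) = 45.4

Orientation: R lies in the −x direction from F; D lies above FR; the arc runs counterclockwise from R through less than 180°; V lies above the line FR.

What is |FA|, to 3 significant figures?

17.7

F is at the origin; F and R share the same y with |FR| = 27.1 and R on the −x side, so R = (-27.1, 0.00). The tangent condition forces DR to be normal to FR, so D = R + (0, 13.9) = (-27.1, 13.9). Since DA ⟂ AV (tangency), |DV| = √(13.9² + 33.6²) = 36.4 regardless of where A sits on A1. So V lies on both circle(F, 45.4) and circle(D, 36.4); the above-FR intersection is V = (-7.81, 44.7). A is the foot of the tangent from V: A = (-13.4, 11.6).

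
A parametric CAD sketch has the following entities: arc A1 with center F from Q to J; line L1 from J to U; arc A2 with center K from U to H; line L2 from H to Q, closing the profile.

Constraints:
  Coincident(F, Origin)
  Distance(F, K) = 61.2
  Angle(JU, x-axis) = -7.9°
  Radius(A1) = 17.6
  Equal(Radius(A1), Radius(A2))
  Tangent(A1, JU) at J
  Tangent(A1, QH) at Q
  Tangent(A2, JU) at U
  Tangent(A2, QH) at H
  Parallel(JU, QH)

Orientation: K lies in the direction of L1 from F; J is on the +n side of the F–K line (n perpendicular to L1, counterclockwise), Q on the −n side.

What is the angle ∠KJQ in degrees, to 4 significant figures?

73.96°

F is at the origin and K lies 61.2 along u from F, so K = 61.2·u = (60.62, -8.412). Tangency of A1 to both parallel lines with radius 17.6 puts J and Q at F ± 17.6·n: J = (2.419, 17.43), Q = (-2.419, -17.43). Then cos ∠KJQ = JK·JQ / (|JK||JQ|), giving 73.96°.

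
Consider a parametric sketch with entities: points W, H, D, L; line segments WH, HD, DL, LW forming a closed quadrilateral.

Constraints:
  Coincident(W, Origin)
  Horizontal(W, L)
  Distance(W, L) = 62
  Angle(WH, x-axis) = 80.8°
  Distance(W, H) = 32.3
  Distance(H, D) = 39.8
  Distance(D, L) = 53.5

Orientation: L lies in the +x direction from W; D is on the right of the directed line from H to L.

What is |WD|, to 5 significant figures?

11.906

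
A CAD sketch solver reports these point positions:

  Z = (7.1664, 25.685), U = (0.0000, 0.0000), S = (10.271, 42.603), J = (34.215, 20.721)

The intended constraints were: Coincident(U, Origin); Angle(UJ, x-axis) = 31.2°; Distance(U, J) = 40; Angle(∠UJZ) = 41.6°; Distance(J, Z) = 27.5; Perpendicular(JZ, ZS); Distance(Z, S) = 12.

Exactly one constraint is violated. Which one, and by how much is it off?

Distance(Z, S) = 12 — off by 5.20.

U = (0.00, 0.00) ✓; UJ at 31.20° ✓; |UJ| = 40.00 ✓; ∠UJZ = 41.60° ✓; |JZ| = 27.50 ✓; ∠(JZ, ZS) = 90.00° ✓; |ZS| = 17.20 ✗.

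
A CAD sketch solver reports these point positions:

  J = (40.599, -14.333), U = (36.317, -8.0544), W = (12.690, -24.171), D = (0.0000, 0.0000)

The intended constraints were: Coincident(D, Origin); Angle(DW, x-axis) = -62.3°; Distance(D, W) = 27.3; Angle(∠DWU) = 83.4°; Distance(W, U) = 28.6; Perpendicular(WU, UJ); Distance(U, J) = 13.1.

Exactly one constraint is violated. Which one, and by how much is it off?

Distance(U, J) = 13.1 — off by 5.50.

D = (0.00, 0.00) ✓; DW at -62.30° ✓; |DW| = 27.30 ✓; ∠DWU = 83.40° ✓; |WU| = 28.60 ✓; ∠(WU, UJ) = 90.00° ✓; |UJ| = 7.600 ✗.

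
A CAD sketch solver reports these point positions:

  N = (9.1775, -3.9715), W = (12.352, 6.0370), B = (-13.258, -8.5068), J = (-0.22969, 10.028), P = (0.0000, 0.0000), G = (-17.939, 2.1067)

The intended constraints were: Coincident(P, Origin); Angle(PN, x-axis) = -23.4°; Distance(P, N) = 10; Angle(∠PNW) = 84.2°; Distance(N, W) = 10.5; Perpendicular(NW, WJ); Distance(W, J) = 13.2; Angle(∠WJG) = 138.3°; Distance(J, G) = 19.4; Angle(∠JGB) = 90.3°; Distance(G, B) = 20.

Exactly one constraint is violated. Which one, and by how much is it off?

Distance(G, B) = 20 — off by 8.40.

P = (0.00, 0.00) ✓; PN at -23.40° ✓; |PN| = 10.00 ✓; ∠PNW = 84.20° ✓; |NW| = 10.50 ✓; ∠(NW, WJ) = 90.00° ✓; |WJ| = 13.20 ✓; ∠WJG = 138.3° ✓; |JG| = 19.40 ✓; ∠JGB = 90.30° ✓; |GB| = 11.60 ✗.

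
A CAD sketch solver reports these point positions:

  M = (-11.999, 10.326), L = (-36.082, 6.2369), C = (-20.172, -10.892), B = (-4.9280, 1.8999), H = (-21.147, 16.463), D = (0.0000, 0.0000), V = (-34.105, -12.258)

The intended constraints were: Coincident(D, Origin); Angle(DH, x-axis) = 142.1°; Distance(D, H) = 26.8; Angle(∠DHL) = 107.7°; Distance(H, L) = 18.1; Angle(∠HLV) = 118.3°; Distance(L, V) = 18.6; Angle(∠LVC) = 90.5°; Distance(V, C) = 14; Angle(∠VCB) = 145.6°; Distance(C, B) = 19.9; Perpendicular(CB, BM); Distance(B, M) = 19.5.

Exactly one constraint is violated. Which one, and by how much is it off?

Distance(B, M) = 19.5 — off by 8.50.

D = (0.00, 0.00) ✓; DH at 142.1° ✓; |DH| = 26.80 ✓; ∠DHL = 107.7° ✓; |HL| = 18.10 ✓; ∠HLV = 118.3° ✓; |LV| = 18.60 ✓; ∠LVC = 90.50° ✓; |VC| = 14.00 ✓; ∠VCB = 145.6° ✓; |CB| = 19.90 ✓; ∠(CB, BM) = 90.00° ✓; |BM| = 11.00 ✗.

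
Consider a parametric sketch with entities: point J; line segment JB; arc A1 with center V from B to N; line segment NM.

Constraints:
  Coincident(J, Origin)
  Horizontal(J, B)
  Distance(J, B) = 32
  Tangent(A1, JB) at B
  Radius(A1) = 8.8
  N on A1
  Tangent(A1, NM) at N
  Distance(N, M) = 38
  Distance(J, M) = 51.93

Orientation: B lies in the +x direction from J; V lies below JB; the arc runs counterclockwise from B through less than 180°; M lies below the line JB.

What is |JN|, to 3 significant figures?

24.8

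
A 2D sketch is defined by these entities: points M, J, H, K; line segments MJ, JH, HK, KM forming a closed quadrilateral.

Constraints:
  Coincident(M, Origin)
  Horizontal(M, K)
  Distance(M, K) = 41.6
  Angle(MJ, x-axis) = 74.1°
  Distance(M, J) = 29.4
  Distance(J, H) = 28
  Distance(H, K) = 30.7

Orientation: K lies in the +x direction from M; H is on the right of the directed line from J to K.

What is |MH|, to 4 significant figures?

10.91

M is at the origin; M and K share the same y with |MK| = 41.6 and K in +x, so K = (41.6, 0). MJ runs at 74.1° with |MJ| = 29.4, so J = (8.054, 28.28). H is determined by |JH| = 28.0 and |HK| = 30.7 together: it lies at the intersection of circle(J, 28.0) and circle(K, 30.7). With |JK| = 43.87, the foot of the radical line on JK is 20.13 from J and the perpendicular offset is √(28.0² − 20.13²) = 19.46. Taking the right-of-JK solution: H = (10.90, 0.4205).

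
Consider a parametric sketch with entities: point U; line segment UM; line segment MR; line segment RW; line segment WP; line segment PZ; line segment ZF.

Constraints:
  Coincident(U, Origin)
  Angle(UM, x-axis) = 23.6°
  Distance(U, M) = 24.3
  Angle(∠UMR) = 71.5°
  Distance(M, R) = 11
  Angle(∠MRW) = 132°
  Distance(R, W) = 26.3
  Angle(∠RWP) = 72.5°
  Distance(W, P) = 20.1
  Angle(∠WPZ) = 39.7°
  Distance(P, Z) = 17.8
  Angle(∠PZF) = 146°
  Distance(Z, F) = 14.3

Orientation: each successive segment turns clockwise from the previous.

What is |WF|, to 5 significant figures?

14.994

∠WPZ = 39.7° gives PZ at -20.700° from the x-axis; with |PZ| = 17.8, Z = (12.065, -9.3089). ∠PZF = 146.0° gives ZF at -54.700° from the x-axis; with |ZF| = 14.3, F = (20.329, -20.980). Then |WF| = |F − W| = 14.994.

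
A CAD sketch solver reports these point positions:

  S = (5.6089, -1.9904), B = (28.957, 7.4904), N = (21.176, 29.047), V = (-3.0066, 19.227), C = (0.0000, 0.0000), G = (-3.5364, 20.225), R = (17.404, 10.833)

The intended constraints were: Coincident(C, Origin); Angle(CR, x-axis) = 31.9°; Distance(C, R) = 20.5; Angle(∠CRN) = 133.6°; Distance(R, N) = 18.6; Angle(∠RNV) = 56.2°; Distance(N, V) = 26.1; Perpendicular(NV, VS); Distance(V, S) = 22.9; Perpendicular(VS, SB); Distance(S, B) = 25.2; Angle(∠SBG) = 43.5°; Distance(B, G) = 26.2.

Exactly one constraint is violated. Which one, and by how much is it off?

Distance(B, G) = 26.2 — off by 8.70.

C = (0.00, 0.00) ✓; CR at 31.90° ✓; |CR| = 20.50 ✓; ∠CRN = 133.6° ✓; |RN| = 18.60 ✓; ∠RNV = 56.20° ✓; |NV| = 26.10 ✓; ∠(NV, VS) = 90.00° ✓; |VS| = 22.90 ✓; ∠(VS, SB) = 90.00° ✓; |SB| = 25.20 ✓; ∠SBG = 43.50° ✓; |BG| = 34.90 ✗.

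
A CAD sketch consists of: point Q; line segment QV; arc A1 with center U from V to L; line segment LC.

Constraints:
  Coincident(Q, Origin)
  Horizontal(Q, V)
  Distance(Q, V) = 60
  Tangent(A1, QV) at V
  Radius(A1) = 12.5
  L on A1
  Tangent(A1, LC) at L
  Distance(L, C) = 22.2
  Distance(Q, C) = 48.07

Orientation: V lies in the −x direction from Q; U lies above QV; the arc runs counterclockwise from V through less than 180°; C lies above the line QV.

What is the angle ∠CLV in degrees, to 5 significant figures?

147.25°

Checks: Q = (0.00, 0.00) ✓; |UL| = 12.50 ✓; ∠(UL, LC) = 90.00° ✓; |LC| = 22.20 ✓; |QC| = 48.07 ✓.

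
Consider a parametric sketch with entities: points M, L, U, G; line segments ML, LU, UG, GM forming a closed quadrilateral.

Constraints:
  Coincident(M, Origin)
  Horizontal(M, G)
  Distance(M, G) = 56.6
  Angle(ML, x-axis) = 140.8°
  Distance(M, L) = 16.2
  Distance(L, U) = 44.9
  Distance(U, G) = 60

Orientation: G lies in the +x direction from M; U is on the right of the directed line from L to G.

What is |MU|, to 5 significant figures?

31.429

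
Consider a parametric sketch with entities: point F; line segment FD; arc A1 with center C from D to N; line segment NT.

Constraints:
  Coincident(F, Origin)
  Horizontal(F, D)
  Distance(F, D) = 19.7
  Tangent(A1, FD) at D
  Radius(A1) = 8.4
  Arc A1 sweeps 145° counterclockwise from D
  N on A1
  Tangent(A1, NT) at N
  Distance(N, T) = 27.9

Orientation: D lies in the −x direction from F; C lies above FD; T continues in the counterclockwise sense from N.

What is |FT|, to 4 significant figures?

49.02

F is at the origin; FD is horizontal with |FD| = 19.7 and D on the −x side, so D = (-19.70, 0.000). A1 meets FD tangentially, so CD is at right angles to FD, so C = D + (0, 8.4) = (-19.70, 8.400). On A1, D sits at bearing -90° from C; a 145° counterclockwise sweep puts N at bearing 55°, so N = C + 8.4·(cos 55°, sin 55°) = (-14.88, 15.28). Since A1 is tangent to NT there, CN ⟂ NT, so NT runs along (−sin 55°, cos 55°); with |NT| = 27.9, T = (-37.74, 31.28). Then |FT| = |T − F| = 49.02.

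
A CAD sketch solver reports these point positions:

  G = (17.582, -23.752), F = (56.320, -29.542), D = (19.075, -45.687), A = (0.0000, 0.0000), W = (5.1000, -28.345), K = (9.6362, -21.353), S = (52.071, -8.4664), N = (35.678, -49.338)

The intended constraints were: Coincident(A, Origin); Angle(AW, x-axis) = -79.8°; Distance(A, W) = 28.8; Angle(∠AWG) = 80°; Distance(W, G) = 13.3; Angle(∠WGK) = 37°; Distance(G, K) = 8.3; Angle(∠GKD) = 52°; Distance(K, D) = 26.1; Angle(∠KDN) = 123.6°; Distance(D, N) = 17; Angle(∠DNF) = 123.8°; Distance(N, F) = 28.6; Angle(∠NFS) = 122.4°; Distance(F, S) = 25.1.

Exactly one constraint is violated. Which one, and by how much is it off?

Distance(F, S) = 25.1 — off by 3.60.

A = (0.00, 0.00) ✓; AW at -79.80° ✓; |AW| = 28.80 ✓; ∠AWG = 80.00° ✓; |WG| = 13.30 ✓; ∠WGK = 37.00° ✓; |GK| = 8.300 ✓; ∠GKD = 52.00° ✓; |KD| = 26.10 ✓; ∠KDN = 123.6° ✓; |DN| = 17.00 ✓; ∠DNF = 123.8° ✓; |NF| = 28.60 ✓; ∠NFS = 122.4° ✓; |FS| = 21.50 ✗.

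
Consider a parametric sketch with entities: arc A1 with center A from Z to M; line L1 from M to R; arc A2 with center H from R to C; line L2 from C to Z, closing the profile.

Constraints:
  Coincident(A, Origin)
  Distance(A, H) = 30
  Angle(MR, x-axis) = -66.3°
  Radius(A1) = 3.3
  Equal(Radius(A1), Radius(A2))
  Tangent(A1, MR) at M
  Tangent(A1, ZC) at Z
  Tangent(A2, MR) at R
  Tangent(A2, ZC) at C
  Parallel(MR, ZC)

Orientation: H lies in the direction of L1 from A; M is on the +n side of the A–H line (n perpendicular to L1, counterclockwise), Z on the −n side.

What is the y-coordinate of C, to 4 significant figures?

-28.80

Tangency of A1 to both parallel lines with radius 3.3 puts M and Z at A ± 3.3·n: M = (3.022, 1.326), Z = (-3.022, -1.326). Equal radii place R and C the same way about H: R = H + 3.3·n = (15.08, -26.14), C = H − 3.3·n = (9.037, -28.80). So C.y = -28.80.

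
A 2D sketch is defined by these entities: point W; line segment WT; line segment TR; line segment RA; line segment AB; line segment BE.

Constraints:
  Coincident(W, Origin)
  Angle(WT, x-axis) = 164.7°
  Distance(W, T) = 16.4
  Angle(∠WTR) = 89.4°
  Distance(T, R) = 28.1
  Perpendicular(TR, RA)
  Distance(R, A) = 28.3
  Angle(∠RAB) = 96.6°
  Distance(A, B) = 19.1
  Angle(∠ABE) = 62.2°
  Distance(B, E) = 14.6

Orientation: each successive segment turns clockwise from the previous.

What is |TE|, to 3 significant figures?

22.2

∠RAB = 96.6° gives AB at -99.3° from the x-axis; with |AB| = 19.1, B = (16.0, 4.75). ∠ABE = 62.2° gives BE at 143° from the x-axis; with |BE| = 14.6, E = (4.37, 13.6). Then |TE| = |E − T| = 22.2.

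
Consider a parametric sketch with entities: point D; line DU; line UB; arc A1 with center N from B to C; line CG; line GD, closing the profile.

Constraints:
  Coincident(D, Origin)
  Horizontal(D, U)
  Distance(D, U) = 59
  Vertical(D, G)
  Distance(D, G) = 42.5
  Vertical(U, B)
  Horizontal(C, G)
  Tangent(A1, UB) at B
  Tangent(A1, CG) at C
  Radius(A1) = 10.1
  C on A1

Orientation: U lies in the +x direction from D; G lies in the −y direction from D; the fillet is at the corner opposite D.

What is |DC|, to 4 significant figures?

64.79

D is at the origin; DU is horizontal with |DU| = 59.0 and U on the +x side, so U = (59.00, 0.000). DG is vertical with |DG| = 42.5 and G on the −y side, so G = (0.000, -42.50). The virtual corner opposite D is at (59.00, -42.50). Since A1 is tangent to UB there, NB ⟂ UB and the tangent condition forces NC to be normal to CG, with radius 10.1, so the center N sits 10.1 in from both sides at N = (48.90, -32.40). That places the tangent points at B = (59.00, -32.40) on UB and C = (48.90, -42.50) on CG. Then |DC| = |C − D| = 64.79.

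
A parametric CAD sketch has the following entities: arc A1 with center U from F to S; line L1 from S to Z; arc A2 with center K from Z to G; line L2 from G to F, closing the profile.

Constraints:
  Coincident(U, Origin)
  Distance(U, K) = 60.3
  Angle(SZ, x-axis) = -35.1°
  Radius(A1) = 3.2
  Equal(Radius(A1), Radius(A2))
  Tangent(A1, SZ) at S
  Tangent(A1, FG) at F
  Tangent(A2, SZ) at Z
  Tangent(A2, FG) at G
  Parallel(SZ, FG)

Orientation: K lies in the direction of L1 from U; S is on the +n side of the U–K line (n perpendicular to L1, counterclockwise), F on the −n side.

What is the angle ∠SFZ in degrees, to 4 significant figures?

83.94°

The slot axis is L1's direction at -35.1°, so u = (cos -35.1°, sin -35.1°) = (0.8181, -0.5750) and n = (−sin -35.1°, cos -35.1°) = (0.5750, 0.8181). U is at the origin and K lies 60.3 along u from U, so K = 60.3·u = (49.33, -34.67). Tangency of A1 to both parallel lines with radius 3.2 puts S and F at U ± 3.2·n: S = (1.840, 2.618), F = (-1.840, -2.618). Equal radii place Z and G the same way about K: Z = K + 3.2·n = (51.17, -32.05), G = K − 3.2·n = (47.49, -37.29). Then cos ∠SFZ = FS·FZ / (|FS||FZ|), giving 83.94°.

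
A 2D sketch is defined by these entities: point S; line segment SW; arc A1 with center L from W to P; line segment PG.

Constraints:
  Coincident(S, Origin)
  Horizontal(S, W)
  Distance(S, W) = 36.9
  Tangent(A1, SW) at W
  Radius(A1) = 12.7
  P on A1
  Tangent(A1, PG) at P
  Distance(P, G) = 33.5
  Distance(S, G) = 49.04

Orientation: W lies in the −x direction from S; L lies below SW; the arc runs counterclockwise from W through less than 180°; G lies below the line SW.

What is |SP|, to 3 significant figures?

50.5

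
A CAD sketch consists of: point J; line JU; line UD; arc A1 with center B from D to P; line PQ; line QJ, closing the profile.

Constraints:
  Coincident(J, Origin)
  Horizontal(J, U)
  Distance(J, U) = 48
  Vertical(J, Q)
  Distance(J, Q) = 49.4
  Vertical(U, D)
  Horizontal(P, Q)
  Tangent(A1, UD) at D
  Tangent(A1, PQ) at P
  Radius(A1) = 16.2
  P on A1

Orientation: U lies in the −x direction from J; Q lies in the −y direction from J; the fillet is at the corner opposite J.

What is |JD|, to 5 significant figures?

58.363

The virtual corner opposite J is at (-48.000, -49.400). A1 meets UD tangentially, so BD is at right angles to UD and the tangent condition forces BP to be normal to PQ, with radius 16.2, so the center B sits 16.2 in from both sides at B = (-31.800, -33.200). That places the tangent points at D = (-48.000, -33.200) on UD and P = (-31.800, -49.400) on PQ. Then |JD| = |D − J| = 58.363.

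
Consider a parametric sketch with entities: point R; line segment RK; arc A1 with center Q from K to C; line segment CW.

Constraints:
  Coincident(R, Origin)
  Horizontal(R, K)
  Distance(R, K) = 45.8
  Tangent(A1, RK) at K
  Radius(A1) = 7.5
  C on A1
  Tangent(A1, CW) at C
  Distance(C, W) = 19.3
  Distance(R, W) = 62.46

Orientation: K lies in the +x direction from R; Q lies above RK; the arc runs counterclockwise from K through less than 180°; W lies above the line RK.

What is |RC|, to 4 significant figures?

53.43

Checks: R = (0.00, 0.00) ✓; |QC| = 7.500 ✓; ∠(QC, CW) = 90.00° ✓; |CW| = 19.30 ✓; |RW| = 62.46 ✓.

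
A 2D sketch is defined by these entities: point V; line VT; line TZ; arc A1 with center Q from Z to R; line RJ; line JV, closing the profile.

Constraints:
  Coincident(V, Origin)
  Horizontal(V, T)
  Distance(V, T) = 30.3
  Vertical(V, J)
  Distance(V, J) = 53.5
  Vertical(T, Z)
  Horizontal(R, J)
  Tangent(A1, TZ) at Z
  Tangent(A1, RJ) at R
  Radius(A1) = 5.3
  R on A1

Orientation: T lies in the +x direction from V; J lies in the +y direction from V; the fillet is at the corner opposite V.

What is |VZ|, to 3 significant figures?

56.9

V is at the origin; V and T share the same y with |VT| = 30.3 and T on the +x side, so T = (30.3, 0.00). VJ is vertical with |VJ| = 53.5 and J on the +y side, so J = (0.00, 53.5). The virtual corner opposite V is at (30.3, 53.5). A1 meets TZ tangentially, so QZ is at right angles to TZ and since A1 is tangent to RJ there, QR ⟂ RJ, with radius 5.3, so the center Q sits 5.3 in from both sides at Q = (25.0, 48.2). That places the tangent points at Z = (30.3, 48.2) on TZ and R = (25.0, 53.5) on RJ. Then |VZ| = |Z − V| = 56.9.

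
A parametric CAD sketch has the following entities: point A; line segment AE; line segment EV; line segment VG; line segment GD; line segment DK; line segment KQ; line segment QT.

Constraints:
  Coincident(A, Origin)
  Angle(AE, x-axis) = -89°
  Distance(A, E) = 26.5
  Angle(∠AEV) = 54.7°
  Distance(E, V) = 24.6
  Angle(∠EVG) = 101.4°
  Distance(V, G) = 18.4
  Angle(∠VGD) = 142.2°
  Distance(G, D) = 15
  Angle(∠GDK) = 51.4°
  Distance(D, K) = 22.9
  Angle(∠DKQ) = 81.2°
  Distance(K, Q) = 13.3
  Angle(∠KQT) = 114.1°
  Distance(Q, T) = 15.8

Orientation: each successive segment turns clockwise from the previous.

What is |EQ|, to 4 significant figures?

25.64

A is at the origin; AE runs at -89.0° with length 26.5, so E = (0.4625, -26.50). ∠AEV = 54.7° gives EV at 145.7° from the x-axis; with |EV| = 24.6, V = (-19.86, -12.63). ∠EVG = 101.4° gives VG at 67.10° from the x-axis; with |VG| = 18.4, G = (-12.70, 4.317). ∠VGD = 142.2° gives GD at 29.30° from the x-axis; with |GD| = 15.0, D = (0.3814, 11.66). ∠GDK = 51.4° gives DK at -99.30° from the x-axis; with |DK| = 22.9, K = (-3.319, -10.94). ∠DKQ = 81.2° gives KQ at 161.9° from the x-axis; with |KQ| = 13.3, Q = (-15.96, -6.810). Then |EQ| = |Q − E| = 25.64.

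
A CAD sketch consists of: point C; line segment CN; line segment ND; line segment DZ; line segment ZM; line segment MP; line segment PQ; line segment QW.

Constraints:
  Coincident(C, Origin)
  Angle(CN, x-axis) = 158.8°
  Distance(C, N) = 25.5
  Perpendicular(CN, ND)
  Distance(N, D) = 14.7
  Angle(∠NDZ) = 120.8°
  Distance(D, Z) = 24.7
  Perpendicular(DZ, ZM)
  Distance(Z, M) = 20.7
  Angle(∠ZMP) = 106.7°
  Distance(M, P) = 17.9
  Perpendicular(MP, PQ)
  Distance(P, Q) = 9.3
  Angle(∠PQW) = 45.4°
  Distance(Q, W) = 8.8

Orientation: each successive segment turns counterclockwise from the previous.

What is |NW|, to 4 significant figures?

21.88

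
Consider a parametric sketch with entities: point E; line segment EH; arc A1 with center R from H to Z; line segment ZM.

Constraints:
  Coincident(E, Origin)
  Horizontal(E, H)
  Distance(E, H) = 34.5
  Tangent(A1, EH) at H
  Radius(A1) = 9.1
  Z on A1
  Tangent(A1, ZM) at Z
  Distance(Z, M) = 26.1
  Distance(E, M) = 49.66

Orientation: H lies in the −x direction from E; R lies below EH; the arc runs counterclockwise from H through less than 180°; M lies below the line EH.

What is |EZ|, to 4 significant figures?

44.73

Checks: |RZ| = 9.100 ✓; ∠(RZ, ZM) = 90.00° ✓; |ZM| = 26.10 ✓; |EM| = 49.66 ✓.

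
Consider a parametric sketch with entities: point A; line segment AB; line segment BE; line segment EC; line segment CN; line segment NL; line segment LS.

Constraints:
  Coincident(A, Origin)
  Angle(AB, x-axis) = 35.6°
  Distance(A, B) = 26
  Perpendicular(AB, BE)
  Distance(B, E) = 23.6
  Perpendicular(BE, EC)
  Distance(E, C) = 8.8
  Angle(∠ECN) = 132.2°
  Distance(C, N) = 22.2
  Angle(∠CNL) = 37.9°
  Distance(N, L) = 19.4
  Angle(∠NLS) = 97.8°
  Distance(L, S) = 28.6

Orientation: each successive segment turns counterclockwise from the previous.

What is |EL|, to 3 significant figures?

13.9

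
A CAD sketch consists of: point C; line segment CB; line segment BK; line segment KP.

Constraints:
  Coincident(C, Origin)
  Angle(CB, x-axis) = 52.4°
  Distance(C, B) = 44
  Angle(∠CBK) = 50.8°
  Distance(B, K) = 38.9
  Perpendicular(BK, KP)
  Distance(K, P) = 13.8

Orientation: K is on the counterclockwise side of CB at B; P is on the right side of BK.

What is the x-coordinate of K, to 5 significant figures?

-12.038

C is at the origin; CB runs at 52.4° with length 44.0, so B = 44.0·(cos 52.4°, sin 52.4°) = (26.846, 34.861). ∠CBK = 50.8°, so BK runs at 52.4° + (180° − 50.8°) = 181.60° from the x-axis; with |BK| = 38.9, K = B + 38.9·(cos 181.60°, sin 181.60°) = (-12.038, 33.775). So K.x = -12.038.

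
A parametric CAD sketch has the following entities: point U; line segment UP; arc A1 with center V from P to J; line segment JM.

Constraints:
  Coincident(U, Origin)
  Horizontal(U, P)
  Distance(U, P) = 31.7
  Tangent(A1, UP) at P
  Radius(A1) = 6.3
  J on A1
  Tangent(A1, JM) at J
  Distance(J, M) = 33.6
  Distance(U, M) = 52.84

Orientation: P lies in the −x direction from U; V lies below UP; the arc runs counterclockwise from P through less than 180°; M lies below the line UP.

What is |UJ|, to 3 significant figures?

38.6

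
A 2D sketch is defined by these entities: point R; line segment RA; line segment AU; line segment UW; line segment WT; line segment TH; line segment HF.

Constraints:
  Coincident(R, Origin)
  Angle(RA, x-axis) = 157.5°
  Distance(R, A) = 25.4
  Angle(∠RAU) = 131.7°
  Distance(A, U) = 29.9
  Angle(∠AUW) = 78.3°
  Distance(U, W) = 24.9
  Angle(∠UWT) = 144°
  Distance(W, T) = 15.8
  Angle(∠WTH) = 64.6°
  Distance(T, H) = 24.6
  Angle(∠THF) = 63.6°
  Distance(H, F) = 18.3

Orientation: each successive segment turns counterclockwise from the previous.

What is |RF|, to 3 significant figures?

41.2

R is at the origin; RA runs at 157.5° with length 25.4, so A = (-23.5, 9.72). ∠RAU = 131.7° gives AU at -154° from the x-axis; with |AU| = 29.9, U = (-50.4, -3.29). ∠AUW = 78.3° gives UW at -52.5° from the x-axis; with |UW| = 24.9, W = (-35.2, -23.0). ∠UWT = 144.0° gives WT at -16.5° from the x-axis; with |WT| = 15.8, T = (-20.1, -27.5). ∠WTH = 64.6° gives TH at 98.9° from the x-axis; with |TH| = 24.6, H = (-23.9, -3.23). ∠THF = 63.6° gives HF at -145° from the x-axis; with |HF| = 18.3, F = (-38.8, -13.8). Then |RF| = |F − R| = 41.2.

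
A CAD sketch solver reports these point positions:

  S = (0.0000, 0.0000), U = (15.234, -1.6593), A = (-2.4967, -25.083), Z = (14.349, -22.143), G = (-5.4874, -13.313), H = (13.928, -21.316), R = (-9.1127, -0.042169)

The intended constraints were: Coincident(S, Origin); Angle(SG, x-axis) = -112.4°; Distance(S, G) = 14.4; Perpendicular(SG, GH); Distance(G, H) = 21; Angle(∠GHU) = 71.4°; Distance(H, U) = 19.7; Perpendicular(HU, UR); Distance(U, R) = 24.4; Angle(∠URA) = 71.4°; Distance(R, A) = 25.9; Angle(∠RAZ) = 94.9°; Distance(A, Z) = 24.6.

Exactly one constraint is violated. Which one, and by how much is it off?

Distance(A, Z) = 24.6 — off by 7.50.

S = (0.00, 0.00) ✓; SG at -112.4° ✓; |SG| = 14.40 ✓; ∠(SG, GH) = 90.00° ✓; |GH| = 21.00 ✓; ∠GHU = 71.40° ✓; |HU| = 19.70 ✓; ∠(HU, UR) = 90.00° ✓; |UR| = 24.40 ✓; ∠URA = 71.40° ✓; |RA| = 25.90 ✓; ∠RAZ = 94.90° ✓; |AZ| = 17.10 ✗.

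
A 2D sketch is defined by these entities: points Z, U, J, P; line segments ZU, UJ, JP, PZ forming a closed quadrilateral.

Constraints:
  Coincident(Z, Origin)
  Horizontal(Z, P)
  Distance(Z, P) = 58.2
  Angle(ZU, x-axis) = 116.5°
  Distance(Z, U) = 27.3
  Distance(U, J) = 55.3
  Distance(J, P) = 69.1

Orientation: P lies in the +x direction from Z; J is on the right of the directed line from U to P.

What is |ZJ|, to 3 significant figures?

30.5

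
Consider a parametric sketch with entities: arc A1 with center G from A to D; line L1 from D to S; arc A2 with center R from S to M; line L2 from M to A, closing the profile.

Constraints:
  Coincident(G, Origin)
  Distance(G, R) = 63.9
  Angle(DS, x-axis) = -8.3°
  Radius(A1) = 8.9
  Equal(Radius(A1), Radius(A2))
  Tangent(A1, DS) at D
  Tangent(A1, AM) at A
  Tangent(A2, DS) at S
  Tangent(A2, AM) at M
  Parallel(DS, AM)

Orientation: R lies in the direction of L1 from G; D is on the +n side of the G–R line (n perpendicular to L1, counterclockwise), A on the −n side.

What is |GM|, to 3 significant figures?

64.5

The slot axis is L1's direction at -8.3°, so u = (cos -8.3°, sin -8.3°) = (0.990, -0.144) and n = (−sin -8.3°, cos -8.3°) = (0.144, 0.990). G is at the origin and R lies 63.9 along u from G, so R = 63.9·u = (63.2, -9.22). Tangency of A1 to both parallel lines with radius 8.9 puts D and A at G ± 8.9·n: D = (1.28, 8.81), A = (-1.28, -8.81). Equal radii place S and M the same way about R: S = R + 8.9·n = (64.5, -0.418), M = R − 8.9·n = (61.9, -18.0). Then |GM| = |M − G| = 64.5.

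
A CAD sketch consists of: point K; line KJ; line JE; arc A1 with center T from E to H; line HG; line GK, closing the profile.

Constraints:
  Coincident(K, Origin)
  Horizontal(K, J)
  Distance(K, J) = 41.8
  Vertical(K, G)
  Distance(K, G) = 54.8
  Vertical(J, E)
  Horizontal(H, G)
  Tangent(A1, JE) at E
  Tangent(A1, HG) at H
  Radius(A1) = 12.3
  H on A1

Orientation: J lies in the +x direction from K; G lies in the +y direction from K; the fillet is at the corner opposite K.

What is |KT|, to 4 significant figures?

51.73

KG is vertical with |KG| = 54.8 and G on the +y side, so G = (0.000, 54.80). The virtual corner opposite K is at (41.80, 54.80). A1 meets JE tangentially, so TE is at right angles to JE and since A1 is tangent to HG there, TH ⟂ HG, with radius 12.3, so the center T sits 12.3 in from both sides at T = (29.50, 42.50). Then |KT| = |T − K| = 51.73.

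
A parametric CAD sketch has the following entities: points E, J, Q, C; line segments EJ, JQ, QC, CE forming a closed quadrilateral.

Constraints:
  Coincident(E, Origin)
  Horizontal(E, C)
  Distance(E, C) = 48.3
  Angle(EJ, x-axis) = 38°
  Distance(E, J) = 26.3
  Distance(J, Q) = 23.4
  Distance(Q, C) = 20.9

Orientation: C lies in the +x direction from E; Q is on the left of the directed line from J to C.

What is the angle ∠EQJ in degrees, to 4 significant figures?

14.65°

Checks: |JQ| = 23.40 ✓; |QC| = 20.90 ✓.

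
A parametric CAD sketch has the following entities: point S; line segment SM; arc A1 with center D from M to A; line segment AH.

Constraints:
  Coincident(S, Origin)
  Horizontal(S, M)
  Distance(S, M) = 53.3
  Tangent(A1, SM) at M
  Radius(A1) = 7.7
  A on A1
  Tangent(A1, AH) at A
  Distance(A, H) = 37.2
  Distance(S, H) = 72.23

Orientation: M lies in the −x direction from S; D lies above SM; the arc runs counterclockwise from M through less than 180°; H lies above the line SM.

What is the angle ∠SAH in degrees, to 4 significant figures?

117.9°

Checks: S.y = 0.00, M.y = 0.00 ✓; ∠(DM, MS) = 90.00° ✓; |DM| = 7.700 ✓; |DA| = 7.700 ✓; ∠(DA, AH) = 90.00° ✓; |AH| = 37.20 ✓; |SH| = 72.23 ✓.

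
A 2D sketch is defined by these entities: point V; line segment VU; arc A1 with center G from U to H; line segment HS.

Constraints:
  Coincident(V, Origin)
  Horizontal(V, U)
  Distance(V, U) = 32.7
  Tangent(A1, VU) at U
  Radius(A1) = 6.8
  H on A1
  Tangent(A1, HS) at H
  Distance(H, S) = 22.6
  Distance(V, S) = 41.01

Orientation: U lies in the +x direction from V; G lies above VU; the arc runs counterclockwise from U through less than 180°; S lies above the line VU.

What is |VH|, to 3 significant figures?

40.0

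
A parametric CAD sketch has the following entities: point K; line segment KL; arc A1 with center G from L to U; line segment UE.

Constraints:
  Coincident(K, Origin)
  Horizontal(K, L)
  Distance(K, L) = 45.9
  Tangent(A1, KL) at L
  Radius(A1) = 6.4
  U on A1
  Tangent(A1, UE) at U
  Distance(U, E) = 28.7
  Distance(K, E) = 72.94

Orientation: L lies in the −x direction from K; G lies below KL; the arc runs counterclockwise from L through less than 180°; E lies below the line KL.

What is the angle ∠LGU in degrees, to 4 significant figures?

52.65°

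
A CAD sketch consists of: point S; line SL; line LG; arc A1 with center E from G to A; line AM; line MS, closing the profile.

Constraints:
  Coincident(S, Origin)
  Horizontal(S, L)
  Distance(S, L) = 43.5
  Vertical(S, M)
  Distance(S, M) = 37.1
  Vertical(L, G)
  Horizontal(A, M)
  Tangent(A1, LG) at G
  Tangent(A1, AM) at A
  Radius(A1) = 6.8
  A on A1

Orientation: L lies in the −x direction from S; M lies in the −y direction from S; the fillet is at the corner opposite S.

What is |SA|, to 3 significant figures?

52.2

S is at the origin; SL is horizontal with |SL| = 43.5 and L on the −x side, so L = (-43.5, 0.00). S and M share the same x with |SM| = 37.1 and M on the −y side, so M = (0.00, -37.1). The virtual corner opposite S is at (-43.5, -37.1). The tangent condition forces EG to be normal to LG and tangency of A1 to AM means the radius EA is perpendicular to AM, with radius 6.8, so the center E sits 6.8 in from both sides at E = (-36.7, -30.3). That places the tangent points at G = (-43.5, -30.3) on LG and A = (-36.7, -37.1) on AM. Then |SA| = |A − S| = 52.2.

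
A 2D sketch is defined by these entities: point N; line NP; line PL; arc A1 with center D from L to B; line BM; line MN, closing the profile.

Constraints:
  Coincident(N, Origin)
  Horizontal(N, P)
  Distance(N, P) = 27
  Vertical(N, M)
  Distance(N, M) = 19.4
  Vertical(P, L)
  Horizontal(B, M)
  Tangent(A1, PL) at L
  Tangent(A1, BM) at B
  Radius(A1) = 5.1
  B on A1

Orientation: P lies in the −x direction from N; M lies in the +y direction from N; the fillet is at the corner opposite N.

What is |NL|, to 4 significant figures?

30.55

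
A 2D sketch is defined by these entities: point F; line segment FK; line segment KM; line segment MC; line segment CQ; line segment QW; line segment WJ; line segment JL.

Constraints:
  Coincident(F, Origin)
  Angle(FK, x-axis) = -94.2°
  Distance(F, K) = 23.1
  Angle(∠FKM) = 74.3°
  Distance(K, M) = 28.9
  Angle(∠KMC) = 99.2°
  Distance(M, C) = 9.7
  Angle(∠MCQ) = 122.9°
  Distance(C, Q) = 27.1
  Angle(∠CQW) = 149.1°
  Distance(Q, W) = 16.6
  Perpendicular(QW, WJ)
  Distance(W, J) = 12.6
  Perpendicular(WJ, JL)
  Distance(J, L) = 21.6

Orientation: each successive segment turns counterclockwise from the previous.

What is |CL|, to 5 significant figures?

18.301

QW ⟂ WJ, so WJ runs at -89.700°; with |WJ| = 12.6, J = (-13.621, -6.4758). The perpendicularity gives JL at right angles to WJ, so JL runs at 0.30000°; with |JL| = 21.6, L = (7.9785, -6.3627). Then |CL| = |L − C| = 18.301.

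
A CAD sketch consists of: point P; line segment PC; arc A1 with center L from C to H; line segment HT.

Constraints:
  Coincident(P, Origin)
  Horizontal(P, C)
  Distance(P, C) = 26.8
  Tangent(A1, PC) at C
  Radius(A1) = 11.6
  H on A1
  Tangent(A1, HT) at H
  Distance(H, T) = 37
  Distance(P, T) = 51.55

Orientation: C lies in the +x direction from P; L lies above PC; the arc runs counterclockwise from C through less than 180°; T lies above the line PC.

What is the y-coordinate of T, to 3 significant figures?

48.9

Checks: P.y = 0.00, C.y = 0.00 ✓; ∠(LC, CP) = 90.00° ✓; |LH| = 11.60 ✓; ∠(LH, HT) = 90.00° ✓; |HT| = 37.00 ✓; |PT| = 51.55 ✓.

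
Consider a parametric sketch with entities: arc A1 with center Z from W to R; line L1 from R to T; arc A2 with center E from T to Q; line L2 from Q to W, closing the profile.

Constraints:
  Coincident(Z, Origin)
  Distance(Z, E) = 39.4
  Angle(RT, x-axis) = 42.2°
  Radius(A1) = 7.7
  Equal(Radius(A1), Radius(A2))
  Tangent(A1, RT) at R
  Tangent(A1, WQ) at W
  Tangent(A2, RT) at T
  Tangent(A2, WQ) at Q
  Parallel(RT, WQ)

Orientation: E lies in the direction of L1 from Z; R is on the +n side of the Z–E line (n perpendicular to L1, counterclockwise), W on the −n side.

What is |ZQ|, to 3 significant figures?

40.1

Tangency of A1 to both parallel lines with radius 7.7 puts R and W at Z ± 7.7·n: R = (-5.17, 5.70), W = (5.17, -5.70). Equal radii place T and Q the same way about E: T = E + 7.7·n = (24.0, 32.2), Q = E − 7.7·n = (34.4, 20.8). Then |ZQ| = |Q − Z| = 40.1.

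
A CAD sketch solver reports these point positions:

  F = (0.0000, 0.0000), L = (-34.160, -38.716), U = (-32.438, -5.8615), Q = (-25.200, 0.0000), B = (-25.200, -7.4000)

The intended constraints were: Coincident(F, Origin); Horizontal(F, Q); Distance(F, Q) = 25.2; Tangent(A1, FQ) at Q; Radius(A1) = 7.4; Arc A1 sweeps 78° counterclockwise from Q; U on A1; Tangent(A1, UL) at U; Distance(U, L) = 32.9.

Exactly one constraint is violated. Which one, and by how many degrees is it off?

Tangent(A1, UL) at U — off by 9.00°.

F = (0.00, 0.00) ✓; F.y = 0.00, Q.y = 0.00 ✓; |FQ| = 25.20 ✓; ∠(BQ, QF) = 90.00° ✓; |BQ| = 7.400 ✓; bearing(B→U) − bearing(B→Q) = 78.00° ✓; |BU| = 7.400 ✓; ∠(BU, UL) = 81.00° ✗; |UL| = 32.90 ✓.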